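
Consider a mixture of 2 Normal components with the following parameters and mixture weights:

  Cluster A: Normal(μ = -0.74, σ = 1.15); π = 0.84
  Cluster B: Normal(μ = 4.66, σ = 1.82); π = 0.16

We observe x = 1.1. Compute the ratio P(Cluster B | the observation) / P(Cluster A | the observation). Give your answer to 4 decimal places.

0.0639

Only the two components matter; the odds are (w_i f_i(x)) / (w_j f_j(x)).
Evaluate each component's likelihood at the observed value:
  p_A = 0.0964529
  p_B = 0.0323601
Odds = (0.16/0.84) × (0.0323601/0.0964529) = 0.190476 × 0.335502 ≈ 0.0639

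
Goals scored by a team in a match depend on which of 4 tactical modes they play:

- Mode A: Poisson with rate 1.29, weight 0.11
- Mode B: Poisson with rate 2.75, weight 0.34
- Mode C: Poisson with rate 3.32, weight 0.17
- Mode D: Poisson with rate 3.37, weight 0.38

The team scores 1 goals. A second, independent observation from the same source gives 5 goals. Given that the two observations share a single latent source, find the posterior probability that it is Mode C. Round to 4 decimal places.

Apply Bayes' rule: the posterior for each component is proportional to its prior times its likelihood at x.
Since both observations come from the same component, the likelihood for component k is f_k(x₁)·f_k(x₂).
  f_A = [e^(−1.29)·1.29^1/1! = 0.355099] × [0.00819459] = 0.00290989
  f_B = [e^(−2.75)·2.75^1/1! = 0.175802] × [0.0837862] = 0.0147297
  f_C = [e^(−3.32)·3.32^1/1! = 0.120027] × [0.121521] = 0.0145859
  f_D = [e^(−3.37)·3.37^1/1! = 0.115893] × [0.124565] = 0.0144362
Multiply by the mixture weights:
  P(Z=A)·f_A = 0.11 × 0.00290989 = 0.000320088
  P(Z=B)·f_B = 0.34 × 0.0147297 = 0.00500811
  P(Z=C)·f_C = 0.17 × 0.0145859 = 0.0024796
  P(Z=D)·f_D = 0.38 × 0.0144362 = 0.00548576
Denominator: 0.000320088 + 0.00500811 + 0.0024796 + 0.00548576 = 0.0132936
Responsibility of Mode C: 0.0024796 / 0.0132936 ≈ 0.1865

0.1865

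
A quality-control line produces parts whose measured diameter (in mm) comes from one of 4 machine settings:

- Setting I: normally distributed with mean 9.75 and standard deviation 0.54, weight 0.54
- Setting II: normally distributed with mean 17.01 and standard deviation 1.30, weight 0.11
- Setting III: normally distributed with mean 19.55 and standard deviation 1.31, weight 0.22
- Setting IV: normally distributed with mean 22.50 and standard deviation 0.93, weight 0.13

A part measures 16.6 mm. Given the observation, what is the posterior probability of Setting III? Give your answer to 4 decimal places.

Posterior ∝ prior × likelihood, so P(k | x) ∝ π_k f_k(x); normalise over all components.
Component likelihoods at x = 16.6 mm:
  L_I = (1/(0.54·√(2π)))·exp(−(16.6−9.75)²/(2·0.54²)) = 0.738782·exp(-80.45696) = 8.4431e-36
  L_II = (1/(1.30·√(2π)))·exp(−(16.6−17.01)²/(2·1.30²)) = 0.306879·exp(-0.04973) = 0.29199
  L_III = (1/(1.31·√(2π)))·exp(−(16.6−19.55)²/(2·1.31²)) = 0.304536·exp(-2.53555) = 0.0241249
  L_IV = (1/(0.93·√(2π)))·exp(−(16.6−22.50)²/(2·0.93²)) = 0.428970·exp(-20.12371) = 7.81285e-10
Weight by the priors:
  π_I·L_I = 0.54 × 8.4431e-36 = 4.55927e-36
  π_II·L_II = 0.11 × 0.29199 = 0.0321189
  π_III·L_III = 0.22 × 0.0241249 = 0.00530747
  π_IV·L_IV = 0.13 × 7.81285e-10 = 1.01567e-10
Denominator: 4.55927e-36 + 0.0321189 + 0.00530747 + 1.01567e-10 = 0.0374263
P(Setting III | data) = 0.00530747 / 0.0374263 ≈ 0.1418

0.1418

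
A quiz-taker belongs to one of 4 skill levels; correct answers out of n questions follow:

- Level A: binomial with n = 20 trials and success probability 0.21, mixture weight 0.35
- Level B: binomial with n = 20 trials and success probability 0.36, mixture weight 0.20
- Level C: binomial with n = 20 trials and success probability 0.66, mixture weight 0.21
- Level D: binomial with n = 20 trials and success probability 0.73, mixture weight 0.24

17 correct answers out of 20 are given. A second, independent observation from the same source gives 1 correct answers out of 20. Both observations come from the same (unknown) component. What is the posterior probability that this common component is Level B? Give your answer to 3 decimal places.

By Bayes' theorem, P(k | x) = π_k f_k(x) / Σ_j π_j f_j(x).
Since both observations come from the same component, the likelihood for component k is f_k(x₁)·f_k(x₂).
  f_A = [1.68855e-09] × [0.0476611] = 8.04782e-11
  f_B = [8.56224e-06] × [0.00149538] = 1.28038e-08
  f_C = [0.0383344] × [1.65453e-08] = 6.34252e-10
  f_D = [0.106533] × [2.29226e-10] = 2.44202e-11
Weight by the priors:
  π_A·f_A = 0.35 × 8.04782e-11 = 2.81674e-11
  π_B·f_B = 0.20 × 1.28038e-08 = 2.56076e-09
  π_C·f_C = 0.21 × 6.34252e-10 = 1.33193e-10
  π_D·f_D = 0.24 × 2.44202e-11 = 5.86085e-12
Denominator: 2.81674e-11 + 2.56076e-09 + 1.33193e-10 + 5.86085e-12 = 2.72798e-09
So the posterior for Level B is 2.56076e-09 / 2.72798e-09 ≈ 0.939.

0.939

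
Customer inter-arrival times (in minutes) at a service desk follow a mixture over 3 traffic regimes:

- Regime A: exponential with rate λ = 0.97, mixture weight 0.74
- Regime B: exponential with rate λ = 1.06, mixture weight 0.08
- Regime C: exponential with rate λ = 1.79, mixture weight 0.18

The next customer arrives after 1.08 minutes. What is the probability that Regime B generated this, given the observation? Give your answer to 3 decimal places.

P(component k | x) = P(Z=k)·f_k(x) / marginal(x), where marginal(x) = Σ_j P(Z=j)·f_j(x).
Component likelihoods at x = 1.08 minutes:
  p_A = 0.340255
  p_B = 0.337385
  p_C = 0.258985
Unnormalised posteriors:
  P(Z=A)·p_A = 0.74 × 0.340255 = 0.251789
  P(Z=B)·p_B = 0.08 × 0.337385 = 0.0269908
  P(Z=C)·p_C = 0.18 × 0.258985 = 0.0466173
Normaliser: 0.251789 + 0.0269908 + 0.0466173 = 0.325397
P(Regime B | data) ≈ 0.083

0.083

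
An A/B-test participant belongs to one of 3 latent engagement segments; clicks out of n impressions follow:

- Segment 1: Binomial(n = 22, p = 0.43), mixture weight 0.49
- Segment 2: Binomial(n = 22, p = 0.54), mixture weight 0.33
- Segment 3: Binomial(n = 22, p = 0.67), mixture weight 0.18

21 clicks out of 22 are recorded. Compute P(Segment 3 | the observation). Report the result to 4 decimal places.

0.9728

By Bayes' theorem, P(k | x) = π_k f_k(x) / Σ_j π_j f_j(x).
Evaluate each component's likelihood at the observed value:
  p_1 = 2.51846e-07
  p_2 = 2.42912e-05
  p_3 = 0.00161625
Unnormalised posteriors:
  π_1·p_1 = 0.49 × 2.51846e-07 = 1.23405e-07
  π_2·p_2 = 0.33 × 2.42912e-05 = 8.01611e-06
  π_3·p_3 = 0.18 × 0.00161625 = 0.000290924
Sum: 1.23405e-07 + 8.01611e-06 + 0.000290924 = 0.000299064
Responsibility of Segment 3: 0.000290924 / 0.000299064 ≈ 0.9728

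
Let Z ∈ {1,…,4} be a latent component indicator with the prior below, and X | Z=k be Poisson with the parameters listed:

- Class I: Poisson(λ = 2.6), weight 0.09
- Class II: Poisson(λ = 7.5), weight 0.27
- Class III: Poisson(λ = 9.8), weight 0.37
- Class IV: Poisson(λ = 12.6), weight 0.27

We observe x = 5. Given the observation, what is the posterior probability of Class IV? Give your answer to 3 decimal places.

0.045

By Bayes' theorem, P(k | x) = w_k f_k(x) / Σ_j w_j f_j(x).
Evaluate each component's likelihood at the observed value:
  f_I = 0.0735394
  f_II = 0.109375
  f_III = 0.0417699
  f_IV = 0.00892403
Multiply by the mixture weights:
  w_I·f_I = 0.09 × 0.0735394 = 0.00661854
  w_II·f_II = 0.27 × 0.109375 = 0.0295311
  w_III·f_III = 0.37 × 0.0417699 = 0.0154549
  w_IV·f_IV = 0.27 × 0.00892403 = 0.00240949
Evidence: 0.00661854 + 0.0295311 + 0.0154549 + 0.00240949 = 0.054014
So the posterior for Class IV is 0.00240949 / 0.054014 ≈ 0.045.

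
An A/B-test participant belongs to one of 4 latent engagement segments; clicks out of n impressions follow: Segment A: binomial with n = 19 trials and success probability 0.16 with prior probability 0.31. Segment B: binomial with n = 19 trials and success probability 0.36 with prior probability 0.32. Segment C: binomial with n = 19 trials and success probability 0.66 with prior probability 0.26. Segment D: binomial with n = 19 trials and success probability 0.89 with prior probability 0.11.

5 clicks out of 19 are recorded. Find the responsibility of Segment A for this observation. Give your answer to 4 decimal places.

0.4300

Apply Bayes' rule: the posterior for each component is proportional to its prior times its likelihood at x.
Component likelihoods at x = 5 clicks out of 19:
  f_A = C(19,5)·0.16^5·0.84^14 = 11628·0.000104858·0.0870783 = 0.106173
  f_B = C(19,5)·0.36^5·0.64^14 = 11628·0.00604662·0.00193428 = 0.135999
  f_C = C(19,5)·0.66^5·0.34^14 = 11628·0.125233·2.7587e-07 = 0.000401726
  f_D = C(19,5)·0.89^5·0.11^14 = 11628·0.558406·3.7975e-14 = 2.46577e-10
Multiply by the mixture weights:
  w_A·f_A = 0.31 × 0.106173 = 0.0329137
  w_B·f_B = 0.32 × 0.135999 = 0.0435198
  w_C·f_C = 0.26 × 0.000401726 = 0.000104449
  w_D·f_D = 0.11 × 2.46577e-10 = 2.71235e-11
Normaliser: 0.0329137 + 0.0435198 + 0.000104449 + 2.71235e-11 = 0.076538
P(Segment A | the observation) ≈ 0.4300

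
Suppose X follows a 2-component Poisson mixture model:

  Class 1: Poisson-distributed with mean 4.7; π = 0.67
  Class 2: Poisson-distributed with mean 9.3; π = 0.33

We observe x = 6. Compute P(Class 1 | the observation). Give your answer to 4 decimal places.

P(component k | x) = w_k·f_k(x) / marginal(x), where marginal(x) = Σ_j w_j·f_j(x).
Poisson probabilities:
  p_1 = 0.136167
  p_2 = 0.0821536
Multiply by the mixture weights:
  w_1·p_1 = 0.67 × 0.136167 = 0.0912316
  w_2·p_2 = 0.33 × 0.0821536 = 0.0271107
Evidence: 0.0912316 + 0.0271107 = 0.118342
So the posterior for Class 1 is 0.0912316 / 0.118342 ≈ 0.7709.

0.7709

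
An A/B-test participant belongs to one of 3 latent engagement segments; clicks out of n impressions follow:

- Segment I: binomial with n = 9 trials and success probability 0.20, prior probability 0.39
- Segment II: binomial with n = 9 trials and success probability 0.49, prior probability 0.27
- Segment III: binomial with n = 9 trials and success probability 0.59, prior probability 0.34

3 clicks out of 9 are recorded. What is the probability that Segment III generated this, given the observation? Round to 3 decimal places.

0.194

Posterior ∝ prior × likelihood, so P(k | x) ∝ π_k f_k(x); normalise over all components.
Evaluate each component's likelihood at the observed value:
  L_I = 0.176161
  L_II = 0.173896
  L_III = 0.081948
Unnormalised posteriors:
  π_I·L_I = 0.39 × 0.176161 = 0.0687027
  π_II·L_II = 0.27 × 0.173896 = 0.0469518
  π_III·L_III = 0.34 × 0.081948 = 0.0278623
Denominator: 0.0687027 + 0.0469518 + 0.0278623 = 0.143517
P(Segment III | x) = 0.0278623 / 0.143517 ≈ 0.194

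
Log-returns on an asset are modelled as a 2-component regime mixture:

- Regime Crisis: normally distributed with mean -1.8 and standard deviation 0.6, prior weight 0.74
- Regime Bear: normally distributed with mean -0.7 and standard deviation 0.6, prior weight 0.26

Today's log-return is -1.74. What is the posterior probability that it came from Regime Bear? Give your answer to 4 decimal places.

By Bayes' theorem, P(k | x) = π_k f_k(x) / Σ_j π_j f_j(x).
Component likelihoods at x = -1.74:
  f_Crisis = (1/(0.6·√(2π)))·exp(−(-1.74−-1.8)²/(2·0.6²)) = 0.664904·exp(-0.00500) = 0.661588
  f_Bear = (1/(0.6·√(2π)))·exp(−(-1.74−-0.7)²/(2·0.6²)) = 0.664904·exp(-1.50222) = 0.148031
Prior × likelihood for each component:
  π_Crisis·f_Crisis = 0.74 × 0.661588 = 0.489575
  π_Bear·f_Bear = 0.26 × 0.148031 = 0.038488
Sum: 0.489575 + 0.038488 = 0.528063
So the posterior for Regime Bear is 0.038488 / 0.528063 ≈ 0.0729.

0.0729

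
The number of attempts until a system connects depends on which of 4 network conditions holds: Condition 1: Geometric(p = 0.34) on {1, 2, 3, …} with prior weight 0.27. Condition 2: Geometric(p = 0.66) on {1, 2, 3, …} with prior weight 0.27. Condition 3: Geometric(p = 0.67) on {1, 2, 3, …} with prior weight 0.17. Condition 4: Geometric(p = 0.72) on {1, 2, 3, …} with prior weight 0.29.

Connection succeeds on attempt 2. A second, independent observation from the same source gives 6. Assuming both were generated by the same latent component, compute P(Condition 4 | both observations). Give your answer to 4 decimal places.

P(component k | x) = π_k·f_k(x) / marginal(x), where marginal(x) = Σ_j π_j·f_j(x).
Since both observations come from the same component, the likelihood for component k is f_k(x₁)·f_k(x₂).
  p_1 = [0.2244] × [0.0425793] = 0.0095548
  p_2 = [0.2244] × [0.00299874] = 0.000672917
  p_3 = [0.2211] × [0.00262207] = 0.00057974
  p_4 = [0.2016] × [0.00123915] = 0.000249812
Prior × likelihood for each component:
  π_1·p_1 = 0.27 × 0.0095548 = 0.0025798
  π_2·p_2 = 0.27 × 0.000672917 = 0.000181688
  π_3·p_3 = 0.17 × 0.00057974 = 9.85558e-05
  π_4·p_4 = 0.29 × 0.000249812 = 7.24455e-05
Denominator: 0.0025798 + 0.000181688 + 9.85558e-05 + 7.24455e-05 = 0.00293248
P(Condition 4 | x) ≈ 0.0247

0.0247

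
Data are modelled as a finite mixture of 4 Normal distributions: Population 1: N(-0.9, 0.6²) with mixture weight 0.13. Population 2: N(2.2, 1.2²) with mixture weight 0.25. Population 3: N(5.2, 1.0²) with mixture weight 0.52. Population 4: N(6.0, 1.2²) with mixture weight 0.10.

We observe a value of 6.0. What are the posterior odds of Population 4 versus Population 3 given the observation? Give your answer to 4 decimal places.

The posterior odds equal the prior odds times the likelihood ratio: (P(Z=i)/P(Z=j))·(f_i(x)/f_j(x)).
Component likelihoods at x = 6.0:
  p_1 = 1.27361e-29
  p_2 = 0.00220915
  p_3 = 0.289692
  p_4 = 0.332452
0.0332452 / 0.15064 ≈ 0.2207

0.2207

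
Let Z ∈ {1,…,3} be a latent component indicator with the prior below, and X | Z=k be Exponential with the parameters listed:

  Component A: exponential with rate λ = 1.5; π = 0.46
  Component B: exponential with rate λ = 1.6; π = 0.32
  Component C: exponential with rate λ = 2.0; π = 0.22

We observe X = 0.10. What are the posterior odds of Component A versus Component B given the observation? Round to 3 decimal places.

Only the two components matter; the odds are (π_i f_i(x)) / (π_j f_j(x)).
Component likelihoods at x = 0.10:
  f_A = 1.5·e^(−1.5·0.10) = 1.5·e^(−0.1500) = 1.29106
  f_B = 1.6·e^(−1.6·0.10) = 1.6·e^(−0.1600) = 1.36343
  f_C = 2.0·e^(−2.0·0.10) = 2.0·e^(−0.2000) = 1.63746
Posterior odds = (π_A·f_A) / (π_B·f_B) = (0.46·1.29106) / (0.32·1.36343) = 0.593889 / 0.436298 ≈ 1.361

1.361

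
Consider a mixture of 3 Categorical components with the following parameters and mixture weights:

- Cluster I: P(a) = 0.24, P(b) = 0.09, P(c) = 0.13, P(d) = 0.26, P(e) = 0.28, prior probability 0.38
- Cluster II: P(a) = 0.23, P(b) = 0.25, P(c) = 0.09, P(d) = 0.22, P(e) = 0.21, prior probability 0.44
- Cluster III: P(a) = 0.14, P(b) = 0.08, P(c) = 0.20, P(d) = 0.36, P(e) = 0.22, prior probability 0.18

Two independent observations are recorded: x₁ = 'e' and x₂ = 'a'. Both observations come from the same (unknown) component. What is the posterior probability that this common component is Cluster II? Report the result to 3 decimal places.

0.406

P(component k | x) = w_k·f_k(x) / marginal(x), where marginal(x) = Σ_j w_j·f_j(x).
Since both observations come from the same component, the likelihood for component k is f_k(x₁)·f_k(x₂).
  f_I = [P(e | comp) = 0.28] × [0.24] = 0.0672
  f_II = [P(e | comp) = 0.21] × [0.23] = 0.0483
  f_III = [P(e | comp) = 0.22] × [0.14] = 0.0308
Unnormalised posteriors:
  w_I·f_I = 0.38 × 0.0672 = 0.025536
  w_II·f_II = 0.44 × 0.0483 = 0.021252
  w_III·f_III = 0.18 × 0.0308 = 0.005544
Normaliser: 0.025536 + 0.021252 + 0.005544 = 0.052332
So the posterior for Cluster II is 0.021252 / 0.052332 ≈ 0.406.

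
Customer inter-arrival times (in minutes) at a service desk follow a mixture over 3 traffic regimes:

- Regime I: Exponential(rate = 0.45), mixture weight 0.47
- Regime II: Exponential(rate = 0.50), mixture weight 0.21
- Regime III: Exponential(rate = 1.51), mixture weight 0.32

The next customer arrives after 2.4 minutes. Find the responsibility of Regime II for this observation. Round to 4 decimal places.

0.2718

Posterior ∝ prior × likelihood, so P(k | x) ∝ π_k f_k(x); normalise over all components.
Evaluate each component's likelihood at the observed value:
  L_I = 0.45·e^(−0.45·2.4) = 0.45·e^(−1.0800) = 0.152818
  L_II = 0.50·e^(−0.50·2.4) = 0.50·e^(−1.2000) = 0.150597
  L_III = 1.51·e^(−1.51·2.4) = 1.51·e^(−3.6240) = 0.0402804
Prior × likelihood for each component:
  π_I·L_I = 0.47 × 0.152818 = 0.0718245
  π_II·L_II = 0.21 × 0.150597 = 0.0316254
  π_III·L_III = 0.32 × 0.0402804 = 0.0128897
Evidence: 0.0718245 + 0.0316254 + 0.0128897 = 0.11634
So the posterior for Regime II is 0.0316254 / 0.11634 ≈ 0.2718.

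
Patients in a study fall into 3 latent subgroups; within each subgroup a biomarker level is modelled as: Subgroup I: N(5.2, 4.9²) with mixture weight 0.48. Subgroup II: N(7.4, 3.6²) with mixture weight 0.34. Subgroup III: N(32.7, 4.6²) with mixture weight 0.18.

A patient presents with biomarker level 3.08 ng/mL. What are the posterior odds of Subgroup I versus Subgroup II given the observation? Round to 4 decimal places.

1.9405

Only the two components matter; the odds are (π_i f_i(x)) / (π_j f_j(x)).
Component likelihoods at x = 3.08 ng/mL:
  f_I = (1/(4.9·√(2π)))·exp(−(3.08−5.2)²/(2·4.9²)) = 0.081417·exp(-0.09359) = 0.0741424
  f_II = (1/(3.6·√(2π)))·exp(−(3.08−7.4)²/(2·3.6²)) = 0.110817·exp(-0.72000) = 0.0539406
  f_III = (1/(4.6·√(2π)))·exp(−(3.08−32.7)²/(2·4.6²)) = 0.086727·exp(-20.73120) = 8.60412e-11
Odds = (0.48/0.34) × (0.0741424/0.0539406) = 1.41176 × 1.37452 ≈ 1.9405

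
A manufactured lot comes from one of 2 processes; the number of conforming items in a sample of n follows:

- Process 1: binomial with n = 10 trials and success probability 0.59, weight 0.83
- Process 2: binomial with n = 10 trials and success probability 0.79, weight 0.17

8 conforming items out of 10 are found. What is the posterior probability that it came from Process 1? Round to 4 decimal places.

0.6430

Apply Bayes' rule: the posterior for each component is proportional to its prior times its likelihood at x.
Component likelihoods at x = 8 conforming items out of 10:
  f_1 = 0.11107
  f_2 = 0.30107
Multiply by the mixture weights:
  π_1·f_1 = 0.83 × 0.11107 = 0.092188
  π_2·f_2 = 0.17 × 0.30107 = 0.0511819
Evidence: 0.092188 + 0.0511819 = 0.14337
P(Process 1 | the observation) ≈ 0.6430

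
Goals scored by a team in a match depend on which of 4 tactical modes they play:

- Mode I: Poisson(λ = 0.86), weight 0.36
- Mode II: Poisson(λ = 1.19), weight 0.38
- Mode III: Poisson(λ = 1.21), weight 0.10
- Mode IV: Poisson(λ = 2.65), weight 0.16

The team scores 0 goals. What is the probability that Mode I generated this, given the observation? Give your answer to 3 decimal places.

0.493

P(component k | x) = P(Z=k)·f_k(x) / marginal(x), where marginal(x) = Σ_j P(Z=j)·f_j(x).
Component likelihoods at x = 0 goals:
  L_I = e^(−0.86)·0.86^0/0! = 0.423162
  L_II = e^(−1.19)·1.19^0/0! = 0.304221
  L_III = e^(−1.21)·1.21^0/0! = 0.298197
  L_IV = e^(−2.65)·2.65^0/0! = 0.0706512
Weight by the priors:
  P(Z=I)·L_I = 0.36 × 0.423162 = 0.152338
  P(Z=II)·L_II = 0.38 × 0.304221 = 0.115604
  P(Z=III)·L_III = 0.10 × 0.298197 = 0.0298197
  P(Z=IV)·L_IV = 0.16 × 0.0706512 = 0.0113042
Denominator: 0.152338 + 0.115604 + 0.0298197 + 0.0113042 = 0.309066
P(Mode I | data) ≈ 0.493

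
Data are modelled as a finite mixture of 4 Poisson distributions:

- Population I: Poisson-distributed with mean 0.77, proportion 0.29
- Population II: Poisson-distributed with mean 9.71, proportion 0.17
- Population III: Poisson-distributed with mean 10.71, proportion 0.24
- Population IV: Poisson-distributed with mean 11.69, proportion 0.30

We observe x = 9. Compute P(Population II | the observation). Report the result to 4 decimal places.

P(component k | x) = π_k·f_k(x) / marginal(x), where marginal(x) = Σ_j π_j·f_j(x).
Component likelihoods at x = 9:
  f_I = e^(−0.77)·0.77^9/9! = 1.21408e-07
  f_II = e^(−9.71)·9.71^9/9! = 0.128295
  f_III = e^(−10.71)·10.71^9/9! = 0.114038
  f_IV = e^(−11.69)·11.69^9/9! = 0.0941163
Prior × likelihood for each component:
  π_I·f_I = 0.29 × 1.21408e-07 = 3.52083e-08
  π_II·f_II = 0.17 × 0.128295 = 0.0218102
  π_III·f_III = 0.24 × 0.114038 = 0.027369
  π_IV·f_IV = 0.30 × 0.0941163 = 0.0282349
Denominator: 3.52083e-08 + 0.0218102 + 0.027369 + 0.0282349 = 0.0774142
P(Population II | data) = 0.0218102 / 0.0774142 ≈ 0.2817

0.2817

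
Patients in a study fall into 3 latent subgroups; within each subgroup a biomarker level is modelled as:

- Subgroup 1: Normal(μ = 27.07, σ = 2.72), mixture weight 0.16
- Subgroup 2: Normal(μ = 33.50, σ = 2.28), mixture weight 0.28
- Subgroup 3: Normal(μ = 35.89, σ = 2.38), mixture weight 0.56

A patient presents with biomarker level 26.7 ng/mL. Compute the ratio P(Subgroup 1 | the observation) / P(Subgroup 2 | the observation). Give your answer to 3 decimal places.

Posterior odds = (π_i f_i(x)) / (π_j f_j(x)); the normalising sum cancels.
Evaluate each component's likelihood at the observed value:
  p_1 = (1/(2.72·√(2π)))·exp(−(26.7−27.07)²/(2·2.72²)) = 0.146670·exp(-0.00925) = 0.145319
  p_2 = (1/(2.28·√(2π)))·exp(−(26.7−33.50)²/(2·2.28²)) = 0.174975·exp(-4.44752) = 0.00204852
  p_3 = (1/(2.38·√(2π)))·exp(−(26.7−35.89)²/(2·2.38²)) = 0.167623·exp(-7.45499) = 9.69777e-05
Odds = (0.16/0.28) × (0.145319/0.00204852) = 0.571429 × 70.9385 ≈ 40.536

40.536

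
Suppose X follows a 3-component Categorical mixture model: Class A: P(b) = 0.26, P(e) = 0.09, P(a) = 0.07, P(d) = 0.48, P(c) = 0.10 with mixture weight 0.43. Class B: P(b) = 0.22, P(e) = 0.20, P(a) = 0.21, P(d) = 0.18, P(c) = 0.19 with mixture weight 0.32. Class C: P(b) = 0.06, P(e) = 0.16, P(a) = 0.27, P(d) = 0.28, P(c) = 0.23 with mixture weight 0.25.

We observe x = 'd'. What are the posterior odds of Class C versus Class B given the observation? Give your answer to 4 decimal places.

Posterior odds = (w_i f_i(x)) / (w_j f_j(x)); the normalising sum cancels.
Categorical probabilities:
  L_A = 0.48
  L_B = 0.18
  L_C = 0.28
0.07 / 0.0576 ≈ 1.2153

1.2153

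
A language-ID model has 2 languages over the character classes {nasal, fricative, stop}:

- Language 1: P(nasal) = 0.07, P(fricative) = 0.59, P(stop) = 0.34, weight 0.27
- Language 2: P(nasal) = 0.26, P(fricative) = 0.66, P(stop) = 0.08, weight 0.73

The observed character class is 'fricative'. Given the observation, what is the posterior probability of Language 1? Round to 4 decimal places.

0.2485

The responsibility of component k is P(Z=k) f_k(x) divided by Σ_j P(Z=j) f_j(x).
Component likelihoods at x = 'fricative':
  p_1 = 0.59
  p_2 = 0.66
Prior × likelihood for each component:
  P(Z=1)·p_1 = 0.27 × 0.59 = 0.1593
  P(Z=2)·p_2 = 0.73 × 0.66 = 0.4818
Denominator: 0.1593 + 0.4818 = 0.6411
So the posterior for Language 1 is 0.1593 / 0.6411 ≈ 0.2485.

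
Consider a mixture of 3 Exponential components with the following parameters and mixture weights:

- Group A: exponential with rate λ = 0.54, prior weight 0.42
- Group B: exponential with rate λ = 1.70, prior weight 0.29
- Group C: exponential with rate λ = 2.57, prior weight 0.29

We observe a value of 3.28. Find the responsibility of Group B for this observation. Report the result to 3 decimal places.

0.046

By Bayes' theorem, P(k | x) = w_k f_k(x) / Σ_j w_j f_j(x).
Exponential densities:
  f_A = 0.0918695
  f_B = 0.00643907
  f_C = 0.000561054
Prior × likelihood for each component:
  w_A·f_A = 0.42 × 0.0918695 = 0.0385852
  w_B·f_B = 0.29 × 0.00643907 = 0.00186733
  w_C·f_C = 0.29 × 0.000561054 = 0.000162706
Normaliser: 0.0385852 + 0.00186733 + 0.000162706 = 0.0406152
Responsibility of Group B: 0.00186733 / 0.0406152 ≈ 0.046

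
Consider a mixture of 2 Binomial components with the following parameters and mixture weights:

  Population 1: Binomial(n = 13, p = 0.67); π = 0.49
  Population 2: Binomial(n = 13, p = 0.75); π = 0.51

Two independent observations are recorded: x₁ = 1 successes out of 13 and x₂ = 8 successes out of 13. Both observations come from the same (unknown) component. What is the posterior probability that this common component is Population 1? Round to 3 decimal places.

Posterior ∝ prior × likelihood, so P(k | x) ∝ π_k f_k(x); normalise over all components.
Since both observations come from the same component, the likelihood for component k is f_k(x₁)·f_k(x₂).
  f_1 = [C(13,1)·0.67^1·0.33^12 = 13·0.67·1.66789e-06 = 1.45273e-05] × [0.204525] = 2.9712e-06
  f_2 = [C(13,1)·0.75^1·0.25^12 = 13·0.75·5.96046e-08 = 5.81145e-07] × [0.125826] = 7.31229e-08
Weight by the priors:
  π_1·f_1 = 0.49 × 2.9712e-06 = 1.45589e-06
  π_2·f_2 = 0.51 × 7.31229e-08 = 3.72927e-08
Evidence: 1.45589e-06 + 3.72927e-08 = 1.49318e-06
P(Population 1 | x₁,x₂) = 1.45589e-06 / 1.49318e-06 ≈ 0.975

0.975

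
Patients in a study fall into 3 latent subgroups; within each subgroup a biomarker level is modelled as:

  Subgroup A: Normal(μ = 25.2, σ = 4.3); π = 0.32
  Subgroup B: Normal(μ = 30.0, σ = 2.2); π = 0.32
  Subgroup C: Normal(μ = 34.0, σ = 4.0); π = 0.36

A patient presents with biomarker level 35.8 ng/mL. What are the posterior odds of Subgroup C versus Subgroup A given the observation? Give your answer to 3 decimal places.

22.811

The posterior odds equal the prior odds times the likelihood ratio: (P(Z=i)/P(Z=j))·(f_i(x)/f_j(x)).
Evaluate each component's likelihood at the observed value:
  p_A = 0.0044451
  p_B = 0.00561338
  p_C = 0.0901317
Posterior odds = (P(Z=C)·p_C) / (P(Z=A)·p_A) = (0.36·0.0901317) / (0.32·0.0044451) = 0.0324474 / 0.00142243 ≈ 22.811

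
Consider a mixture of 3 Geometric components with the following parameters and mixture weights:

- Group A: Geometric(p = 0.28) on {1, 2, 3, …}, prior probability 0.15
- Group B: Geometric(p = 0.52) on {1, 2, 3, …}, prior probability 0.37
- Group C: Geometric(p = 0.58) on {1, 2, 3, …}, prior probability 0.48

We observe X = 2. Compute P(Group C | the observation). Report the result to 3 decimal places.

0.488

P(component k | x) = π_k·f_k(x) / marginal(x), where marginal(x) = Σ_j π_j·f_j(x).
Geometric probabilities:
  L_A = 0.2016
  L_B = 0.2496
  L_C = 0.2436
Prior × likelihood for each component:
  π_A·L_A = 0.15 × 0.2016 = 0.03024
  π_B·L_B = 0.37 × 0.2496 = 0.092352
  π_C·L_C = 0.48 × 0.2436 = 0.116928
Sum: 0.03024 + 0.092352 + 0.116928 = 0.23952
P(Group C | 2) = 0.116928 / 0.23952 ≈ 0.488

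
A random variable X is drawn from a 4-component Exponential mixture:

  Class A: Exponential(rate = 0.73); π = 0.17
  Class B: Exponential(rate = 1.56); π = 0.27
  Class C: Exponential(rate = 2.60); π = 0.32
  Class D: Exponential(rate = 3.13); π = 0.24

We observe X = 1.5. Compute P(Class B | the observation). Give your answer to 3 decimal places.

Posterior ∝ prior × likelihood, so P(k | x) ∝ π_k f_k(x); normalise over all components.
Evaluate each component's likelihood at the observed value:
  L_A = 0.73·e^(−0.73·1.5) = 0.73·e^(−1.0950) = 0.244214
  L_B = 1.56·e^(−1.56·1.5) = 1.56·e^(−2.3400) = 0.150271
  L_C = 2.60·e^(−2.60·1.5) = 2.60·e^(−3.9000) = 0.052629
  L_D = 3.13·e^(−3.13·1.5) = 3.13·e^(−4.6950) = 0.0286109
Unnormalised posteriors:
  π_A·L_A = 0.17 × 0.244214 = 0.0415164
  π_B·L_B = 0.27 × 0.150271 = 0.0405732
  π_C·L_C = 0.32 × 0.052629 = 0.0168413
  π_D·L_D = 0.24 × 0.0286109 = 0.00686662
Marginal: 0.0415164 + 0.0405732 + 0.0168413 + 0.00686662 = 0.105797
P(Class B | x) = 0.0405732 / 0.105797 ≈ 0.383

0.383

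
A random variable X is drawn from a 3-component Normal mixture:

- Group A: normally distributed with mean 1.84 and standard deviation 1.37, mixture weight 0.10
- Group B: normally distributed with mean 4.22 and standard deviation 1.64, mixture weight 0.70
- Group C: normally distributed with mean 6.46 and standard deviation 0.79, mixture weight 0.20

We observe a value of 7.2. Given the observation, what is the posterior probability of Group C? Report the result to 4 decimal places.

0.6658

The responsibility of component k is π_k f_k(x) divided by Σ_j π_j f_j(x).
Component likelihoods at x = 7.2:
  L_A = 0.000138143
  L_B = 0.0466766
  L_C = 0.325651
Multiply by the mixture weights:
  π_A·L_A = 0.10 × 0.000138143 = 1.38143e-05
  π_B·L_B = 0.70 × 0.0466766 = 0.0326736
  π_C·L_C = 0.20 × 0.325651 = 0.0651303
Denominator: 1.38143e-05 + 0.0326736 + 0.0651303 = 0.0978177
Responsibility of Group C: 0.0651303 / 0.0978177 ≈ 0.6658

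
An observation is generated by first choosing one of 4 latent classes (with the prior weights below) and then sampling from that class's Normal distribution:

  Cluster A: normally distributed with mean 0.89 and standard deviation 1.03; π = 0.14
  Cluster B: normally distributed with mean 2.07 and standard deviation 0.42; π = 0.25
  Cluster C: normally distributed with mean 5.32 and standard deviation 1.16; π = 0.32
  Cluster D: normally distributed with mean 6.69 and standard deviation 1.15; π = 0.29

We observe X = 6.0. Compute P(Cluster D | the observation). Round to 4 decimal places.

The responsibility of component k is w_k f_k(x) divided by Σ_j w_j f_j(x).
Evaluate each component's likelihood at the observed value:
  f_A = (1/(1.03·√(2π)))·exp(−(6.0−0.89)²/(2·1.03²)) = 0.387323·exp(-12.30658) = 1.75143e-06
  f_B = (1/(0.42·√(2π)))·exp(−(6.0−2.07)²/(2·0.42²)) = 0.949863·exp(-43.77806) = 9.22763e-20
  f_C = (1/(1.16·√(2π)))·exp(−(6.0−5.32)²/(2·1.16²)) = 0.343916·exp(-0.17182) = 0.289622
  f_D = (1/(1.15·√(2π)))·exp(−(6.0−6.69)²/(2·1.15²)) = 0.346906·exp(-0.18000) = 0.289761
Prior × likelihood for each component:
  w_A·f_A = 0.14 × 1.75143e-06 = 2.45201e-07
  w_B·f_B = 0.25 × 9.22763e-20 = 2.30691e-20
  w_C·f_C = 0.32 × 0.289622 = 0.0926791
  w_D·f_D = 0.29 × 0.289761 = 0.0840306
Sum: 2.45201e-07 + 2.30691e-20 + 0.0926791 + 0.0840306 = 0.17671
P(Cluster D | data) = 0.0840306 / 0.17671 ≈ 0.4755

0.4755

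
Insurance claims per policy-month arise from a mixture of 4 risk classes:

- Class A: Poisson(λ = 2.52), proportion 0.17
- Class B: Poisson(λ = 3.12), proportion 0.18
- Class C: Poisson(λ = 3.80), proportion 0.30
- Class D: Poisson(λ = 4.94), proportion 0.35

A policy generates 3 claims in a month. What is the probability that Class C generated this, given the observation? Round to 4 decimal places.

0.3258

By Bayes' theorem, P(k | x) = P(Z=k) f_k(x) / Σ_j P(Z=j) f_j(x).
Component likelihoods at x = 3 claims:
  p_A = 0.214599
  p_B = 0.223519
  p_C = 0.204588
  p_D = 0.143752
Weight by the priors:
  P(Z=A)·p_A = 0.17 × 0.214599 = 0.0364819
  P(Z=B)·p_B = 0.18 × 0.223519 = 0.0402334
  P(Z=C)·p_C = 0.30 × 0.204588 = 0.0613764
  P(Z=D)·p_D = 0.35 × 0.143752 = 0.0503133
Normaliser: 0.0364819 + 0.0402334 + 0.0613764 + 0.0503133 = 0.188405
P(Class C | 3 claims) = 0.0613764 / 0.188405 ≈ 0.3258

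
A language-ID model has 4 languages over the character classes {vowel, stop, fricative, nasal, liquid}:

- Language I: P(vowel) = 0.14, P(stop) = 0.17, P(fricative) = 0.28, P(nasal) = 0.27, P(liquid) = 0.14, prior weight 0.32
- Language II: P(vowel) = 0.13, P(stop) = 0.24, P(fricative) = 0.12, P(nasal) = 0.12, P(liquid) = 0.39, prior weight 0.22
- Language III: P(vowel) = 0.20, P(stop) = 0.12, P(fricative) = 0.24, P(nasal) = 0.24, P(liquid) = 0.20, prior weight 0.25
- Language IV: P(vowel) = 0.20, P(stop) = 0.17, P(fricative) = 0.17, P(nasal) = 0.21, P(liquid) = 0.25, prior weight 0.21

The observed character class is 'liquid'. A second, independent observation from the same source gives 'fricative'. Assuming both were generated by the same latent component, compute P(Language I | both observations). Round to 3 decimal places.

0.287

The responsibility of component k is P(Z=k) f_k(x) divided by Σ_j P(Z=j) f_j(x).
Since both observations come from the same component, the likelihood for component k is f_k(x₁)·f_k(x₂).
  L_I = [0.14] × [0.28] = 0.0392
  L_II = [0.39] × [0.12] = 0.0468
  L_III = [0.2] × [0.24] = 0.048
  L_IV = [0.25] × [0.17] = 0.0425
Multiply by the mixture weights:
  P(Z=I)·L_I = 0.32 × 0.0392 = 0.012544
  P(Z=II)·L_II = 0.22 × 0.0468 = 0.010296
  P(Z=III)·L_III = 0.25 × 0.048 = 0.012
  P(Z=IV)·L_IV = 0.21 × 0.0425 = 0.008925
Sum: 0.012544 + 0.010296 + 0.012 + 0.008925 = 0.043765
Responsibility of Language I: 0.012544 / 0.043765 ≈ 0.287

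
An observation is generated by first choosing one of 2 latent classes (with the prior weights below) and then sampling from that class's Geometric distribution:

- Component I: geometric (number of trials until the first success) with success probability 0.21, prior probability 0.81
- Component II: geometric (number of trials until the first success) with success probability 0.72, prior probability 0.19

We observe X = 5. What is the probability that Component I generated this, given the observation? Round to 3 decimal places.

By Bayes' theorem, P(k | x) = π_k f_k(x) / Σ_j π_j f_j(x).
Evaluate each component's likelihood at the observed value:
  f_I = 0.21·(1−0.21)^4 = 0.21·0.389501 = 0.0817952
  f_II = 0.72·(1−0.72)^4 = 0.72·0.00614656 = 0.00442552
Unnormalised posteriors:
  π_I·f_I = 0.81 × 0.0817952 = 0.0662541
  π_II·f_II = 0.19 × 0.00442552 = 0.000840849
Normaliser: 0.0662541 + 0.000840849 = 0.0670949
P(Component I | 5) ≈ 0.987

0.987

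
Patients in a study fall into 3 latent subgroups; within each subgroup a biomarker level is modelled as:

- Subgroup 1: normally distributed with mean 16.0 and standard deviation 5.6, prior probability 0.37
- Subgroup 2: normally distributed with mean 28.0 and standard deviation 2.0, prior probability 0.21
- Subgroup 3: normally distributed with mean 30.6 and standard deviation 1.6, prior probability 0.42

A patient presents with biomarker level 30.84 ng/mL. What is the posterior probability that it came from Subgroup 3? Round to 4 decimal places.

0.8656

By Bayes' theorem, P(k | x) = w_k f_k(x) / Σ_j w_j f_j(x).
Normal densities:
  L_1 = (1/(5.6·√(2π)))·exp(−(30.84−16.0)²/(2·5.6²)) = 0.071240·exp(-3.51125) = 0.00212719
  L_2 = (1/(2.0·√(2π)))·exp(−(30.84−28.0)²/(2·2.0²)) = 0.199471·exp(-1.00820) = 0.0727821
  L_3 = (1/(1.6·√(2π)))·exp(−(30.84−30.6)²/(2·1.6²)) = 0.249339·exp(-0.01125) = 0.24655
Prior × likelihood for each component:
  w_1·L_1 = 0.37 × 0.00212719 = 0.000787059
  w_2·L_2 = 0.21 × 0.0727821 = 0.0152842
  w_3·L_3 = 0.42 × 0.24655 = 0.103551
Sum: 0.000787059 + 0.0152842 + 0.103551 = 0.119622
P(Subgroup 3 | x) ≈ 0.8656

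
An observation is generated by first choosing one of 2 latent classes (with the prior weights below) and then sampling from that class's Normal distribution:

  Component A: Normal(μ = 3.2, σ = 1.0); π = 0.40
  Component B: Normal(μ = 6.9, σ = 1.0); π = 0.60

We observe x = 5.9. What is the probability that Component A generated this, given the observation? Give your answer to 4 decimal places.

By Bayes' theorem, P(k | x) = π_k f_k(x) / Σ_j π_j f_j(x).
Evaluate each component's likelihood at the observed value:
  p_A = (1/(1.0·√(2π)))·exp(−(5.9−3.2)²/(2·1.0²)) = 0.398942·exp(-3.64500) = 0.0104209
  p_B = (1/(1.0·√(2π)))·exp(−(5.9−6.9)²/(2·1.0²)) = 0.398942·exp(-0.50000) = 0.241971
Weight by the priors:
  π_A·p_A = 0.40 × 0.0104209 = 0.00416837
  π_B·p_B = 0.60 × 0.241971 = 0.145182
Marginal: 0.00416837 + 0.145182 = 0.149351
Responsibility of Component A: 0.00416837 / 0.149351 ≈ 0.0279

0.0279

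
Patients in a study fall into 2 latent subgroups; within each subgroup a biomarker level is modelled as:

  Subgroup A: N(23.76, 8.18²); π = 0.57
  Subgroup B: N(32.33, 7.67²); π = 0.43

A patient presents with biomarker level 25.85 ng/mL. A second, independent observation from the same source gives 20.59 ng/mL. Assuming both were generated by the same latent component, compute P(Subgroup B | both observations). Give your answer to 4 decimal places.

0.1717

By Bayes' theorem, P(k | x) = π_k f_k(x) / Σ_j π_j f_j(x).
Since both observations come from the same component, the likelihood for component k is f_k(x₁)·f_k(x₂).
  p_A = [(1/(8.18·√(2π)))·exp(−(25.85−23.76)²/(2·8.18²)) = 0.048770·exp(-0.03264) = 0.0472043] × [0.0452424] = 0.00213563
  p_B = [(1/(7.67·√(2π)))·exp(−(25.85−32.33)²/(2·7.67²)) = 0.052013·exp(-0.35689) = 0.0364017] × [0.0161202] = 0.000586802
Unnormalised posteriors:
  π_A·p_A = 0.57 × 0.00213563 = 0.00121731
  π_B·p_B = 0.43 × 0.000586802 = 0.000252325
Marginal: 0.00121731 + 0.000252325 = 0.00146964
P(Subgroup B | x₁,x₂) ≈ 0.1717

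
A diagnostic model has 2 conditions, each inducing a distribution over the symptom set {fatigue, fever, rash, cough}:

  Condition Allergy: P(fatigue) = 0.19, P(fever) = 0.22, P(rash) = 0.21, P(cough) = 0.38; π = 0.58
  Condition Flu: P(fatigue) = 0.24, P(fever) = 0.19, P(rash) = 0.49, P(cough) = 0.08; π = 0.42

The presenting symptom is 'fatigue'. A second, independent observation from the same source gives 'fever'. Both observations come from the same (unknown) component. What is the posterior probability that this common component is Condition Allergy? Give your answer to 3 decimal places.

0.559

Apply Bayes' rule: the posterior for each component is proportional to its prior times its likelihood at x.
Since both observations come from the same component, the likelihood for component k is f_k(x₁)·f_k(x₂).
  f_Allergy = [P(fatigue | comp) = 0.19] × [0.22] = 0.0418
  f_Flu = [P(fatigue | comp) = 0.24] × [0.19] = 0.0456
Weight by the priors:
  π_Allergy·f_Allergy = 0.58 × 0.0418 = 0.024244
  π_Flu·f_Flu = 0.42 × 0.0456 = 0.019152
Evidence: 0.024244 + 0.019152 = 0.043396
So the posterior for Condition Allergy is 0.024244 / 0.043396 ≈ 0.559.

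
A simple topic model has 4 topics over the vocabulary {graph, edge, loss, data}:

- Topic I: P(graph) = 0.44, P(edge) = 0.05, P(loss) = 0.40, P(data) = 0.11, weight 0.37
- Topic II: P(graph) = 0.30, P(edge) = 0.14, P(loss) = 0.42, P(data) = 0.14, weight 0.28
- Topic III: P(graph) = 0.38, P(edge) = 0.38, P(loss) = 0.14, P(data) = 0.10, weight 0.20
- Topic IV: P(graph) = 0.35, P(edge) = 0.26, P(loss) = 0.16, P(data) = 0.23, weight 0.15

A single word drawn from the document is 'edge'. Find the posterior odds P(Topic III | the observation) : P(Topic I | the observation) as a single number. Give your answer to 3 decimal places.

4.108

The posterior odds equal the prior odds times the likelihood ratio: (π_i/π_j)·(f_i(x)/f_j(x)).
Component likelihoods at x = 'edge':
  f_I = 0.05
  f_II = 0.14
  f_III = 0.38
  f_IV = 0.26
Posterior odds = (π_III·f_III) / (π_I·f_I) = (0.20·0.38) / (0.37·0.05) = 0.076 / 0.0185 ≈ 4.108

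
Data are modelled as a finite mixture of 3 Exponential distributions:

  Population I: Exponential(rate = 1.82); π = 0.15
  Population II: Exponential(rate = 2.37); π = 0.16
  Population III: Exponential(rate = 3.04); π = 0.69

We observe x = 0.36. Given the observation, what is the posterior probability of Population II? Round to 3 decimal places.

The responsibility of component k is π_k f_k(x) divided by Σ_j π_j f_j(x).
Component likelihoods at x = 0.36:
  L_I = 0.945195
  L_II = 1.00974
  L_III = 1.01761
Prior × likelihood for each component:
  π_I·L_I = 0.15 × 0.945195 = 0.141779
  π_II·L_II = 0.16 × 1.00974 = 0.161558
  π_III·L_III = 0.69 × 1.01761 = 0.702151
Normaliser: 0.141779 + 0.161558 + 0.702151 = 1.00549
P(Population II | data) = 0.161558 / 1.00549 ≈ 0.161

0.161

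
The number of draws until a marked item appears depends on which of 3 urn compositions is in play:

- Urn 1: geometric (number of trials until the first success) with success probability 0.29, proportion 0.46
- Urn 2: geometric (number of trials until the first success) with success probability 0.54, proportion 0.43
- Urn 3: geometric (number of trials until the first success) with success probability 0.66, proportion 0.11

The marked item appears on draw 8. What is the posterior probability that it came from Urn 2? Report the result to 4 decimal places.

Posterior ∝ prior × likelihood, so P(k | x) ∝ w_k f_k(x); normalise over all components.
Evaluate each component's likelihood at the observed value:
  p_1 = 0.29·(1−0.29)^7 = 0.29·0.0909512 = 0.0263758
  p_2 = 0.54·(1−0.54)^7 = 0.54·0.00435818 = 0.00235342
  p_3 = 0.66·(1−0.66)^7 = 0.66·0.000525234 = 0.000346654
Multiply by the mixture weights:
  w_1·p_1 = 0.46 × 0.0263758 = 0.0121329
  w_2·p_2 = 0.43 × 0.00235342 = 0.00101197
  w_3·p_3 = 0.11 × 0.000346654 = 3.8132e-05
Sum: 0.0121329 + 0.00101197 + 3.8132e-05 = 0.013183
Responsibility of Urn 2: 0.00101197 / 0.013183 ≈ 0.0768

0.0768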